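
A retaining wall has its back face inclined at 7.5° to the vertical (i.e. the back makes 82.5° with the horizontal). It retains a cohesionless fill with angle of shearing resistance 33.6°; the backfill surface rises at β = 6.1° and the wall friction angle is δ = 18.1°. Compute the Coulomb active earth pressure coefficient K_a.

0.341

K_a = sin²(α+φ) / [sin²α · sin(α−δ) · (1 + √{sin(φ+δ)sin(φ−β) / (sin(α−δ)sin(α+β))})²].
With α = 82.5°, φ = 33.6°, δ = 18.1°, β = 6.1°: K_a = 0.3407.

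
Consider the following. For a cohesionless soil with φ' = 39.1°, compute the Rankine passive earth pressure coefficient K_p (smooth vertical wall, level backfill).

4.42

K_p = (1 + sin φ)/(1 − sin φ) = tan²(45° + 39.1°/2) = 4.415.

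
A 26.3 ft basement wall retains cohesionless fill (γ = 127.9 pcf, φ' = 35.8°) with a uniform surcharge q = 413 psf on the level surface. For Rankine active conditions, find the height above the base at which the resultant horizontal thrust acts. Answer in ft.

K_a = 0.2619.
Triangular part P₁ = ½K_aγH² = 11580 at H/3 = 8.767 ft; rectangular part P₂ = K_a q H = 2844 at H/2 = 13.15 ft.
ȳ = (P₁·8.767 + P₂·13.15)/(P₁+P₂) = 9.631 ft.

9.63 ft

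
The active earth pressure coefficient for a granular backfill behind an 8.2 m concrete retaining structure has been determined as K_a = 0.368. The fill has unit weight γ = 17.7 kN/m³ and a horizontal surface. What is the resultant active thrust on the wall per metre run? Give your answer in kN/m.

P = ½ K_a γ H² = 0.5 × 0.368 × 17.7 × 8.2² = 219.0 kN/m.

219 kN/m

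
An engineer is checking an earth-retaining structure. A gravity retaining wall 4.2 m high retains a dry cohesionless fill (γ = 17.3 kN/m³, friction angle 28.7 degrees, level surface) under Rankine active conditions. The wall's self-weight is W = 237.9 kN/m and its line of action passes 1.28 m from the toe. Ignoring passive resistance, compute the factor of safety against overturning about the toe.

K_a = tan²(45° − 28.7°/2) = 0.3511.
P_a = ½K_aγH² = 0.5×0.3511×17.3×4.2² = 53.58 kN/m, acting at H/3 = 1.400 m above the base.
Overturning moment M_o = P_a × H/3 = 53.58 × 1.400 = 75.01.
Resisting moment M_r = W × 1.28 = 237.9 × 1.28 = 304.5.
FS_overturning = M_r/M_o = 304.5/75.01 = 4.059.

4.06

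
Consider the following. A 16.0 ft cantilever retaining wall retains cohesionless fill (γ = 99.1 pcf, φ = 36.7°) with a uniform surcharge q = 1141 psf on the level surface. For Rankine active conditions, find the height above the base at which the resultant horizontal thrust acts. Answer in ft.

6.91 ft

K_a = 0.2519.
Triangular part P₁ = ½K_aγH² = 3195 at H/3 = 5.333 ft; rectangular part P₂ = K_a q H = 4598 at H/2 = 8.000 ft.
ȳ = (P₁·5.333 + P₂·8.000)/(P₁+P₂) = 6.907 ft.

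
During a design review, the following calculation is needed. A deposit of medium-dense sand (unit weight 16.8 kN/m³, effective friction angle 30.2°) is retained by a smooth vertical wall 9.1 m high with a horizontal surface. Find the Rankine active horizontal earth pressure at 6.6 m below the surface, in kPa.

K_a = (1 − sin φ)/(1 + sin φ) = 0.3307.
σ_h = K_a γ z = 0.3307 × 16.8 × 6.6 = 36.66 kPa.

36.7 kPa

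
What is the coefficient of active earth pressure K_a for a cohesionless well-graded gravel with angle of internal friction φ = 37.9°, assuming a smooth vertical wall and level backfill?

0.239

K_a = (1 − sin φ)/(1 + sin φ) = (1 − sin 37.9°)/(1 + sin 37.9°) = 0.2389.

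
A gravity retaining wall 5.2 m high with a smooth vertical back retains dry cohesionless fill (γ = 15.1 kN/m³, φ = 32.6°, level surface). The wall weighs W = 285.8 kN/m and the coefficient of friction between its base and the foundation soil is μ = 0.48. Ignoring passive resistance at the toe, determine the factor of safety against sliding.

K_a = tan²(45° − 32.6°/2) = 0.2997.
P_a = ½K_aγH² = 0.5×0.2997×15.1×5.2² = 61.19 kN/m, acting at H/3 = 1.733 m above the base.
FS_sliding = μW / P_a = 0.48×285.8 / 61.19 = 2.242.

2.24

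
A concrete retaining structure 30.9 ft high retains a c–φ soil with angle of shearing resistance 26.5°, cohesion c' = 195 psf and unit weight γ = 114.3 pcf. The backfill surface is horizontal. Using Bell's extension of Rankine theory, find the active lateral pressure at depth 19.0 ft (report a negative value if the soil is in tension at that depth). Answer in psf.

K_a = (1 − sin φ)/(1 + sin φ) = 0.3829.
σ_a = K_a γ z − 2c√K_a = 0.3829×114.3×19.0 − 2×195×0.6188 = 590.3 psf.

590 psf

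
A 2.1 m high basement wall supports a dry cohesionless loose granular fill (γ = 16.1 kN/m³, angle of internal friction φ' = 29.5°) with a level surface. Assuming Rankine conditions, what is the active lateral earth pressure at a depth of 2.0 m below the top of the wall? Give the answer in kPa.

11.0 kPa

K_a = (1 − sin φ)/(1 + sin φ) = 0.3401.
σ_h = K_a γ z = 0.3401 × 16.1 × 2.0 = 10.95 kPa.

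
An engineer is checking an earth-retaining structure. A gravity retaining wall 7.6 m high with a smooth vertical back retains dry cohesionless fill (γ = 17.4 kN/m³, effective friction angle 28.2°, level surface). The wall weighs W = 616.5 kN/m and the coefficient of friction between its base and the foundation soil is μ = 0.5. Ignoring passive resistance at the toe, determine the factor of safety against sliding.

1.71

K_a = tan²(45° − 28.2°/2) = 0.3582.
P_a = ½K_aγH² = 0.5×0.3582×17.4×7.6² = 180.0 kN/m, acting at H/3 = 2.533 m above the base.
FS_sliding = μW / P_a = 0.5×616.5 / 180.0 = 1.713.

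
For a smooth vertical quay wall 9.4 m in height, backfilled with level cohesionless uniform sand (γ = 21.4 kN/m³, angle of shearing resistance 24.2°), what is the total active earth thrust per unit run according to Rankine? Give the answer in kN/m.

K_a = tan²(45° − φ/2) = 0.4185.
P_a = ½ K_a γ H² = 0.5 × 0.4185 × 21.4 × 9.4² = 395.7 kN/m.

396 kN/m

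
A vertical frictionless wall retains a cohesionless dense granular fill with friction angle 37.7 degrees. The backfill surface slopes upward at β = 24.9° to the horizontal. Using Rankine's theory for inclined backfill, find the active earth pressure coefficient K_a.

0.311

K_a = cos β · (cos β − √(cos²β − cos²φ)) / (cos β + √(cos²β − cos²φ)).
cos β = 0.9070, cos φ = 0.7912, √(cos²β − cos²φ) = 0.4435.
K_a = 0.9070 × (0.9070 − 0.4435)/(0.9070 + 0.4435) = 0.3113.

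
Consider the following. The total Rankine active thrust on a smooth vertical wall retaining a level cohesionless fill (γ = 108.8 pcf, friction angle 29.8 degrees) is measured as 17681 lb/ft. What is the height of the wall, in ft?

31.1 ft

K_a = 0.3360. P_a = ½ K_a γ H² ⇒ H = √(2P_a/(K_a γ)).
H = √(2×17681/(0.3360×108.8)) = 31.10 ft.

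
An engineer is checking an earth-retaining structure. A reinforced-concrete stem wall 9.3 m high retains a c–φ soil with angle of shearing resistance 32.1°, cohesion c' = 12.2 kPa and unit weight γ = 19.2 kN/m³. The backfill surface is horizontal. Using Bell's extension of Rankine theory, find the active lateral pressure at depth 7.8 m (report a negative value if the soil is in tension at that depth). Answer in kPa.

32.3 kPa

K_a = (1 − sin φ)/(1 + sin φ) = 0.3060.
σ_a = K_a γ z − 2c√K_a = 0.3060×19.2×7.8 − 2×12.2×0.5532 = 32.33 kPa.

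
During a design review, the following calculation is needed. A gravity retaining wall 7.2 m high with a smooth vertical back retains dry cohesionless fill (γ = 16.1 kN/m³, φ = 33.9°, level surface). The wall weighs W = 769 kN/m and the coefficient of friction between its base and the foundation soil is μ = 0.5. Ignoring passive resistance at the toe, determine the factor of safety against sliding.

3.25

K_a = tan²(45° − 33.9°/2) = 0.2839.
P_a = ½K_aγH² = 0.5×0.2839×16.1×7.2² = 118.5 kN/m, acting at H/3 = 2.400 m above the base.
FS_sliding = μW / P_a = 0.5×769 / 118.5 = 3.245.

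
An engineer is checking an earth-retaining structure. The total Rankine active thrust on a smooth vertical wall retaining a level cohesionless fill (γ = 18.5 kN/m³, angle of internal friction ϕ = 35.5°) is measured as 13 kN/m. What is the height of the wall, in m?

2.30 m

K_a = 0.2653. P_a = ½ K_a γ H² ⇒ H = √(2P_a/(K_a γ)).
H = √(2×13/(0.2653×18.5)) = 2.302 m.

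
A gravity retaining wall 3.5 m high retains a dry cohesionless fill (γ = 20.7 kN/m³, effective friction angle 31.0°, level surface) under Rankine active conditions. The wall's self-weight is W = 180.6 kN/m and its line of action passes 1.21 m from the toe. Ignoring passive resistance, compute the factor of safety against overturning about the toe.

K_a = tan²(45° − 31.0°/2) = 0.3201.
P_a = ½K_aγH² = 0.5×0.3201×20.7×3.5² = 40.58 kN/m, acting at H/3 = 1.167 m above the base.
Overturning moment M_o = P_a × H/3 = 40.58 × 1.167 = 47.35.
Resisting moment M_r = W × 1.21 = 180.6 × 1.21 = 218.5.
FS_overturning = M_r/M_o = 218.5/47.35 = 4.615.

4.62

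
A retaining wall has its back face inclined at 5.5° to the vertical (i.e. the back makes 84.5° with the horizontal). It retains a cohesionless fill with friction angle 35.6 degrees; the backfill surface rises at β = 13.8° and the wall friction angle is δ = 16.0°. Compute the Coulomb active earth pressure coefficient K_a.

0.333

K_a = sin²(α+φ) / [sin²α · sin(α−δ) · (1 + √{sin(φ+δ)sin(φ−β) / (sin(α−δ)sin(α+β))})²].
With α = 84.5°, φ = 35.6°, δ = 16.0°, β = 13.8°: K_a = 0.3327.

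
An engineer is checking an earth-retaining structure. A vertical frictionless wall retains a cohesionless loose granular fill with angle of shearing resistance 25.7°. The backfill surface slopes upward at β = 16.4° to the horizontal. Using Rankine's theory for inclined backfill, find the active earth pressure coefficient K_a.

K_a = cos β · (cos β − √(cos²β − cos²φ)) / (cos β + √(cos²β − cos²φ)).
cos β = 0.9593, cos φ = 0.9011, √(cos²β − cos²φ) = 0.3292.
K_a = 0.9593 × (0.9593 − 0.3292)/(0.9593 + 0.3292) = 0.4692.

0.469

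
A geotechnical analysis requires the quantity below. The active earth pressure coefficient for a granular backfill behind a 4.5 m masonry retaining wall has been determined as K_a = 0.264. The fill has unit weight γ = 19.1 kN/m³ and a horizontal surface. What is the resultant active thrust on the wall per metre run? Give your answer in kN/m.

51.1 kN/m

P = ½ K_a γ H² = 0.5 × 0.264 × 19.1 × 4.5² = 51.05 kN/m.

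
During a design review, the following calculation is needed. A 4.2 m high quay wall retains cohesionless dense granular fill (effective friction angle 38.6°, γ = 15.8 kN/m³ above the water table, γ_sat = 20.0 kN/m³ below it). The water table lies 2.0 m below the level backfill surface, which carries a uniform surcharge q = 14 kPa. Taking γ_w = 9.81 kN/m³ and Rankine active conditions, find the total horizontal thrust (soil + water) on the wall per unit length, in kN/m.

K_a = tan²(45° − φ/2) = 0.2316.
γ' = 20.0 − 9.81 = 10.19 kN/m³. h₂ = H − d_w = 2.2 m.
σ'_h: at surface K_a·q = 3.243; at WT K_a(q+γd_w) = 10.56; at base K_a(q+γd_w+γ'h₂) = 15.75 kPa.
P₁ = ½(3.243+10.56)×2.0 = 13.80; P₂ = ½(10.56+15.75)×2.2 = 28.95; P_w = ½γ_w h₂² = 23.74.
Total = 13.80+28.95+23.74 = 66.49 kN/m.

66.5 kN/m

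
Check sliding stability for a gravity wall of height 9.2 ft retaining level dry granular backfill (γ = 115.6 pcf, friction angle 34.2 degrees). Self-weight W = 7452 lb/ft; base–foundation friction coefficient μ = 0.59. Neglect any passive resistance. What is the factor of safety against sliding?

3.21

K_a = tan²(45° − 34.2°/2) = 0.2803.
P_a = ½K_aγH² = 0.5×0.2803×115.6×9.2² = 1371 lb/ft, acting at H/3 = 3.067 ft above the base.
FS_sliding = μW / P_a = 0.59×7452 / 1371 = 3.206.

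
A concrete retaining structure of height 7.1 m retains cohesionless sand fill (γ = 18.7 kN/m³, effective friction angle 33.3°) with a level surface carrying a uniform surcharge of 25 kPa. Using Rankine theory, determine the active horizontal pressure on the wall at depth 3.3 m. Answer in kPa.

25.2 kPa

K_a = (1 − sin φ)/(1 + sin φ) = 0.2911.
σ_v = γz + q = 18.7 × 3.3 + 25 = 86.71 kPa.
σ_h = K_a σ_v = 0.2911 × 86.71 = 25.24 kPa.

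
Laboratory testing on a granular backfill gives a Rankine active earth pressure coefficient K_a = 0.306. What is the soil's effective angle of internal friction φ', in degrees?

K_a = tan²(45° − φ/2) ⇒ 45° − φ/2 = arctan(√0.306) = 28.95°.
φ = 2(45° − 28.95°) = 32.10°.

32.1°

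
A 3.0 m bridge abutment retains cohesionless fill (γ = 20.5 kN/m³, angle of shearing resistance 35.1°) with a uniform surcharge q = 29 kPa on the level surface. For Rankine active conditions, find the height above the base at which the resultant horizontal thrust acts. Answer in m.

1.24 m

K_a = 0.2698.
Triangular part P₁ = ½K_aγH² = 24.89 at H/3 = 1.000 m; rectangular part P₂ = K_a q H = 23.48 at H/2 = 1.500 m.
ȳ = (P₁·1.000 + P₂·1.500)/(P₁+P₂) = 1.243 m.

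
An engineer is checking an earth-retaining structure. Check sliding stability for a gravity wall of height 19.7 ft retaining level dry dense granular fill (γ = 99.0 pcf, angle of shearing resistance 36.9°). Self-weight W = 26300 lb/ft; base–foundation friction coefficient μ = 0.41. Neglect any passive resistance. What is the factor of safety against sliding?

K_a = tan²(45° − 36.9°/2) = 0.2497.
P_a = ½K_aγH² = 0.5×0.2497×99.0×19.7² = 4796 lb/ft, acting at H/3 = 6.567 ft above the base.
FS_sliding = μW / P_a = 0.41×26300 / 4796 = 2.248.

2.25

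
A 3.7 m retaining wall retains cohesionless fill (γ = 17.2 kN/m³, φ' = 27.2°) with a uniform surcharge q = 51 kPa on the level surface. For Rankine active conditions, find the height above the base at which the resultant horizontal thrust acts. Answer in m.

1.61 m

K_a = 0.3726.
Triangular part P₁ = ½K_aγH² = 43.87 at H/3 = 1.233 m; rectangular part P₂ = K_a q H = 70.31 at H/2 = 1.850 m.
ȳ = (P₁·1.233 + P₂·1.850)/(P₁+P₂) = 1.613 m.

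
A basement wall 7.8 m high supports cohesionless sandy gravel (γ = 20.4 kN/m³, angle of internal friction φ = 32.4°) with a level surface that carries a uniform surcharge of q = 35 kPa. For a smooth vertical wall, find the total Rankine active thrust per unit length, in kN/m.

K_a = tan²(45° − φ/2) = 0.3022.
Soil triangle: ½ K_a γ H² = 0.5×0.3022×20.4×7.8² = 187.6 kN/m.
Surcharge rectangle: K_a q H = 0.3022×35×7.8 = 82.51 kN/m.
Total = 187.6 + 82.51 = 270.1 kN/m.

270 kN/m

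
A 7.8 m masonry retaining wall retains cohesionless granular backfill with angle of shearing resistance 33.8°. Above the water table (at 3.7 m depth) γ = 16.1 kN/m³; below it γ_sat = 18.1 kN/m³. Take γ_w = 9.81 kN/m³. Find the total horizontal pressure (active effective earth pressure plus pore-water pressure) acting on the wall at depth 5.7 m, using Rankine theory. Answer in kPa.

K_a = (1 − sin φ)/(1 + sin φ) = 0.2851.
γ' = 18.1 − 9.81 = 8.290 kN/m³.
Effective vertical stress at 5.7 m: σ'_v = 16.1×3.7 + 8.290×2.00 = 76.15 kPa.
σ'_h = K_a σ'_v = 0.2851 × 76.15 = 21.71 kPa; u = γ_w × 2.00 = 19.62 kPa.
Total σ_h = 21.71 + 19.62 = 41.33 kPa.

41.3 kPa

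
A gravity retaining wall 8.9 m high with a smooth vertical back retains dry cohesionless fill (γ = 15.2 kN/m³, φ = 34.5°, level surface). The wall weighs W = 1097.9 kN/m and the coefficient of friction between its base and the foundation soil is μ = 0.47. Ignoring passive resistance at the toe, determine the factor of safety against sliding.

3.10

K_a = tan²(45° − 34.5°/2) = 0.2768.
P_a = ½K_aγH² = 0.5×0.2768×15.2×8.9² = 166.6 kN/m, acting at H/3 = 2.967 m above the base.
FS_sliding = μW / P_a = 0.47×1097.9 / 166.6 = 3.097.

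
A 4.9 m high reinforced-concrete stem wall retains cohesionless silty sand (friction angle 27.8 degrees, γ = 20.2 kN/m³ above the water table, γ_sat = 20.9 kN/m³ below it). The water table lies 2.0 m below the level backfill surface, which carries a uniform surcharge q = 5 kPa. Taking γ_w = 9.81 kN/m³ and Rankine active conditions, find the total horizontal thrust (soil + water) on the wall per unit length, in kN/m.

K_a = tan²(45° − φ/2) = 0.3639.
γ' = 20.9 − 9.81 = 11.09 kN/m³. h₂ = H − d_w = 2.9 m.
σ'_h: at surface K_a·q = 1.819; at WT K_a(q+γd_w) = 16.52; at base K_a(q+γd_w+γ'h₂) = 28.22 kPa.
P₁ = ½(1.819+16.52)×2.0 = 18.34; P₂ = ½(16.52+28.22)×2.9 = 64.88; P_w = ½γ_w h₂² = 41.25.
Total = 18.34+64.88+41.25 = 124.5 kN/m.

124 kN/m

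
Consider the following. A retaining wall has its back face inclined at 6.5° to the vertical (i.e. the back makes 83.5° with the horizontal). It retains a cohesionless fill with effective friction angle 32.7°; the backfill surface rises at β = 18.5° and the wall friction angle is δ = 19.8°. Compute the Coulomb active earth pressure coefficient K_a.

K_a = sin²(α+φ) / [sin²α · sin(α−δ) · (1 + √{sin(φ+δ)sin(φ−β) / (sin(α−δ)sin(α+β))})²].
With α = 83.5°, φ = 32.7°, δ = 19.8°, β = 18.5°: K_a = 0.4203.

0.420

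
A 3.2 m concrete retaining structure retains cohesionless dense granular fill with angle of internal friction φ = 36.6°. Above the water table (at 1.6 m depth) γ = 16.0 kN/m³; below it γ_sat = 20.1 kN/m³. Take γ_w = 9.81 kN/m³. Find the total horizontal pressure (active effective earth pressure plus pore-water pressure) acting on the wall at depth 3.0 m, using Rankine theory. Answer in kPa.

23.9 kPa

K_a = (1 − sin φ)/(1 + sin φ) = 0.2530.
γ' = 20.1 − 9.81 = 10.29 kN/m³.
Effective vertical stress at 3.0 m: σ'_v = 16.0×1.6 + 10.29×1.40 = 40.01 kPa.
σ'_h = K_a σ'_v = 0.2530 × 40.01 = 10.12 kPa; u = γ_w × 1.40 = 13.73 kPa.
Total σ_h = 10.12 + 13.73 = 23.85 kPa.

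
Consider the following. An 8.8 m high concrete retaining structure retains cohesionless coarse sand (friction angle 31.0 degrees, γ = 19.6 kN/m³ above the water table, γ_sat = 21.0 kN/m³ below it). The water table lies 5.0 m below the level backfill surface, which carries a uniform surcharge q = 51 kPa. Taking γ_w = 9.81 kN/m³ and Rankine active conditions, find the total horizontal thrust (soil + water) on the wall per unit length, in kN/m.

K_a = tan²(45° − φ/2) = 0.3201.
γ' = 21.0 − 9.81 = 11.19 kN/m³. h₂ = H − d_w = 3.8 m.
σ'_h: at surface K_a·q = 16.33; at WT K_a(q+γd_w) = 47.69; at base K_a(q+γd_w+γ'h₂) = 61.31 kPa.
P₁ = ½(16.33+47.69)×5.0 = 160.0; P₂ = ½(47.69+61.31)×3.8 = 207.1; P_w = ½γ_w h₂² = 70.83.
Total = 160.0+207.1+70.83 = 438.0 kN/m.

438 kN/m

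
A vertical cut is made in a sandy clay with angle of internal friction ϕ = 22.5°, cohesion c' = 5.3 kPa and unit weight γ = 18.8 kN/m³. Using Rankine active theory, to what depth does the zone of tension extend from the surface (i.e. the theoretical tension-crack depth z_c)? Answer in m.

K_a = tan²(45° − 22.5°/2) = 0.4465; √K_a = 0.6682.
The active pressure is zero where K_a γ z = 2c√K_a, so z_c = 2c/(γ√K_a) = 2×5.3/(18.8×0.6682) = 0.8438 m.

0.844 m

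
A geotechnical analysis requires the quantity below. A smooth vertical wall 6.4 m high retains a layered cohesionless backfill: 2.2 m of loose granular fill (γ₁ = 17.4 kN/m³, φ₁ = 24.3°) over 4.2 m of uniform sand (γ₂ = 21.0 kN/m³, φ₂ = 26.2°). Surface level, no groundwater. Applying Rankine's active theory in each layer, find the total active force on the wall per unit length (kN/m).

K_a1 = tan²(45°−24.3°/2) = 0.4169; K_a2 = tan²(45°−26.2°/2) = 0.3874.
Layer 1: σ at base = K_a1 γ₁ h₁ = 15.96 kPa; P₁ = ½×15.96×2.2 = 17.56.
Layer 2: σ_v at top = γ₁h₁ = 38.28; σ_h top = K_a2×38.28 = 14.83; σ_h base = K_a2×(38.28+21.0×4.2) = 49.00.
P₂ = ½(14.83+49.00)×4.2 = 134.1. Total P_a = 17.56+134.1 = 151.6 kN/m.

152 kN/m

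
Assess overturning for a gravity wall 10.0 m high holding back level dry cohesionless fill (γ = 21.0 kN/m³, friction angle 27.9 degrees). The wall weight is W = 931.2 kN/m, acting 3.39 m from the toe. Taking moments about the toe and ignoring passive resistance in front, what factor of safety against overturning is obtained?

K_a = tan²(45° − 27.9°/2) = 0.3625.
P_a = ½K_aγH² = 0.5×0.3625×21.0×10.0² = 380.6 kN/m, acting at H/3 = 3.333 m above the base.
Overturning moment M_o = P_a × H/3 = 380.6 × 3.333 = 1269.
Resisting moment M_r = W × 3.39 = 931.2 × 3.39 = 3157.
FS_overturning = M_r/M_o = 3157/1269 = 2.488.

2.49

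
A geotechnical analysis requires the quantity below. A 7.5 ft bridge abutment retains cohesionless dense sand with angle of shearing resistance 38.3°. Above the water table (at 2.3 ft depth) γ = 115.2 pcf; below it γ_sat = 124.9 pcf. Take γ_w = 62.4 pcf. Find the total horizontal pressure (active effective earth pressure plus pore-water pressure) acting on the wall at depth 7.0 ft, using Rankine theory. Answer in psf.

424 psf

K_a = (1 − sin φ)/(1 + sin φ) = 0.2347.
γ' = 124.9 − 62.4 = 62.50 pcf.
Effective vertical stress at 7.0 ft: σ'_v = 115.2×2.3 + 62.50×4.70 = 558.7 psf.
σ'_h = K_a σ'_v = 0.2347 × 558.7 = 131.1 psf; u = γ_w × 4.70 = 293.3 psf.
Total σ_h = 131.1 + 293.3 = 424.4 psf.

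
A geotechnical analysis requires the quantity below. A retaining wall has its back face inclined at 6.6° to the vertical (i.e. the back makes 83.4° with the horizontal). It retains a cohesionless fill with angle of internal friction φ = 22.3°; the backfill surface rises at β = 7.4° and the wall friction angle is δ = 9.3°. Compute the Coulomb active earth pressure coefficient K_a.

K_a = sin²(α+φ) / [sin²α · sin(α−δ) · (1 + √{sin(φ+δ)sin(φ−β) / (sin(α−δ)sin(α+β))})²].
With α = 83.4°, φ = 22.3°, δ = 9.3°, β = 7.4°: K_a = 0.5170.

0.517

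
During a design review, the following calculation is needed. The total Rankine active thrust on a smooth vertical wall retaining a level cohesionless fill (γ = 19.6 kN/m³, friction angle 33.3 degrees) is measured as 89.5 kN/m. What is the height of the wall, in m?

K_a = 0.2911. P_a = ½ K_a γ H² ⇒ H = √(2P_a/(K_a γ)).
H = √(2×89.5/(0.2911×19.6)) = 5.601 m.

5.60 m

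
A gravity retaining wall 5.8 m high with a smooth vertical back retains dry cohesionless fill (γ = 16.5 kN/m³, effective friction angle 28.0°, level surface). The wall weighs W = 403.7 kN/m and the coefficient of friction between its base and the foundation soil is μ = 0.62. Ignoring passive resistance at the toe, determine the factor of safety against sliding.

2.50

K_a = tan²(45° − 28.0°/2) = 0.3610.
P_a = ½K_aγH² = 0.5×0.3610×16.5×5.8² = 100.2 kN/m, acting at H/3 = 1.933 m above the base.
FS_sliding = μW / P_a = 0.62×403.7 / 100.2 = 2.498.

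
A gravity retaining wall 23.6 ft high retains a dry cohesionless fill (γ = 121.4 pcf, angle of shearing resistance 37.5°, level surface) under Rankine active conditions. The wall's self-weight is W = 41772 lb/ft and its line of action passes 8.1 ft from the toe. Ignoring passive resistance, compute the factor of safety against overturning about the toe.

K_a = tan²(45° − 37.5°/2) = 0.2432.
P_a = ½K_aγH² = 0.5×0.2432×121.4×23.6² = 8222 lb/ft, acting at H/3 = 7.867 ft above the base.
Overturning moment M_o = P_a × H/3 = 8222 × 7.867 = 64680.
Resisting moment M_r = W × 8.1 = 41772 × 8.1 = 338400.
FS_overturning = M_r/M_o = 338400/64680 = 5.231.

5.23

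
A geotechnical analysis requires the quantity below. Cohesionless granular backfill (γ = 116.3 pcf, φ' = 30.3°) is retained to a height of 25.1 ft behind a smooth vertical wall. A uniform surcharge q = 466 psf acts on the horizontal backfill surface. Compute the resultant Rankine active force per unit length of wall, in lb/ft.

15900 lb/ft

K_a = tan²(45° − φ/2) = 0.3293.
Soil triangle: ½ K_a γ H² = 0.5×0.3293×116.3×25.1² = 12060 lb/ft.
Surcharge rectangle: K_a q H = 0.3293×466×25.1 = 3852 lb/ft.
Total = 12060 + 3852 = 15920 lb/ft.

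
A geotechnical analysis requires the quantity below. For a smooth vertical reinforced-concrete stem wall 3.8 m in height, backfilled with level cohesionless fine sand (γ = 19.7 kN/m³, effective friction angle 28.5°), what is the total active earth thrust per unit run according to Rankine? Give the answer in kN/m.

50.3 kN/m

K_a = tan²(45° − φ/2) = 0.3540.
P_a = ½ K_a γ H² = 0.5 × 0.3540 × 19.7 × 3.8² = 50.34 kN/m.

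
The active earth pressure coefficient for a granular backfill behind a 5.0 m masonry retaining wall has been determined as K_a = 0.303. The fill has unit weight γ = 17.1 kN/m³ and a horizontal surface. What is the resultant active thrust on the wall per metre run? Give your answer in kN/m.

64.8 kN/m

P = ½ K_a γ H² = 0.5 × 0.303 × 17.1 × 5.0² = 64.77 kN/m.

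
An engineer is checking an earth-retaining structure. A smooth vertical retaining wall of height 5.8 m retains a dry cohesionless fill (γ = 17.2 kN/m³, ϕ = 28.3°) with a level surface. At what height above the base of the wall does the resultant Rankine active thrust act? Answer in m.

K_a = 0.3568.
The pressure distribution is triangular, so the resultant acts at H/3 above the base = 5.8/3 = 1.933 m.

1.93 m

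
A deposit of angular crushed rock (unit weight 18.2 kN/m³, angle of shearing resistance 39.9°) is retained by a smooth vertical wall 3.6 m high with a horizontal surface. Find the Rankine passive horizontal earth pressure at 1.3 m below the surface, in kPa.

K_p = (1 + sin φ)/(1 − sin φ) = 4.578.
σ_h = K_p γ z = 4.578 × 18.2 × 1.3 = 108.3 kPa.

108 kPa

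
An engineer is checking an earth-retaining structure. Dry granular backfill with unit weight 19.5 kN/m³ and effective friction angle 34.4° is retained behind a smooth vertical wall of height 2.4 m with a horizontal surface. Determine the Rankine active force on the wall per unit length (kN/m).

15.6 kN/m

K_a = tan²(45° − φ/2) = 0.2780.
P_a = ½ K_a γ H² = 0.5 × 0.2780 × 19.5 × 2.4² = 15.61 kN/m.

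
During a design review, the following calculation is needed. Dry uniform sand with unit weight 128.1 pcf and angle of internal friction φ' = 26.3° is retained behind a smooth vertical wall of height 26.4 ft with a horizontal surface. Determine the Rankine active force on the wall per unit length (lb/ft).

17200 lb/ft

K_a = tan²(45° − φ/2) = 0.3859.
P_a = ½ K_a γ H² = 0.5 × 0.3859 × 128.1 × 26.4² = 17230 lb/ft.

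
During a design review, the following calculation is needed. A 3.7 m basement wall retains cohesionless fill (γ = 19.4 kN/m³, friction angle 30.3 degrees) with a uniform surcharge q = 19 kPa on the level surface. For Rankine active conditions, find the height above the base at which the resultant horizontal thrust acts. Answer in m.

K_a = 0.3293.
Triangular part P₁ = ½K_aγH² = 43.73 at H/3 = 1.233 m; rectangular part P₂ = K_a q H = 23.15 at H/2 = 1.850 m.
ȳ = (P₁·1.233 + P₂·1.850)/(P₁+P₂) = 1.447 m.

1.45 m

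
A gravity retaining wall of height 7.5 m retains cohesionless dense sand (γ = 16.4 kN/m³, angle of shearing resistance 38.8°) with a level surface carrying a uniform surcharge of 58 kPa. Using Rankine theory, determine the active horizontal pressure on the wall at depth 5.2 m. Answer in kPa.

K_a = (1 − sin φ)/(1 + sin φ) = 0.2296.
σ_v = γz + q = 16.4 × 5.2 + 58 = 143.3 kPa.
σ_h = K_a σ_v = 0.2296 × 143.3 = 32.89 kPa.

32.9 kPa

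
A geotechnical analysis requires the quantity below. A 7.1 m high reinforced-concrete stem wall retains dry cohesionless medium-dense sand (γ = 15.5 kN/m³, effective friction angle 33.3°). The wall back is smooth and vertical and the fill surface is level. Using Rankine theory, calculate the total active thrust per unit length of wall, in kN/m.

K_a = tan²(45° − φ/2) = 0.2911.
P_a = ½ K_a γ H² = 0.5 × 0.2911 × 15.5 × 7.1² = 113.7 kN/m.

114 kN/m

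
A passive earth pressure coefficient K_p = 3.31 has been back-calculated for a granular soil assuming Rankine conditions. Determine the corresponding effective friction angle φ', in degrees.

32.4°

K_p = (1+sin φ)/(1−sin φ) ⇒ sin φ = (K_p − 1)/(K_p + 1) = 0.5360.
φ = arcsin(0.5360) = 32.41°.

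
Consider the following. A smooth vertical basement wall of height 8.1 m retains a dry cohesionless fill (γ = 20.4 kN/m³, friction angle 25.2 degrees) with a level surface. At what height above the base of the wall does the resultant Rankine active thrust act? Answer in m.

2.70 m

K_a = 0.4027.
The pressure distribution is triangular, so the resultant acts at H/3 above the base = 8.1/3 = 2.700 m.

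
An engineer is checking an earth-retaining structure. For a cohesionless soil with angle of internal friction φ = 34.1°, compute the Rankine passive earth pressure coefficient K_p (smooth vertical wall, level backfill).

3.55

K_p = (1 + sin φ)/(1 − sin φ) = tan²(45° + 34.1°/2) = 3.552.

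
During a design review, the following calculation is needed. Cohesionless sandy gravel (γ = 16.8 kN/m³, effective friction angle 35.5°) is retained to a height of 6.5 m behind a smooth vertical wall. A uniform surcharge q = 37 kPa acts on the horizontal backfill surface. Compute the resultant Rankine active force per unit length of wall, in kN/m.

K_a = tan²(45° − φ/2) = 0.2653.
Soil triangle: ½ K_a γ H² = 0.5×0.2653×16.8×6.5² = 94.14 kN/m.
Surcharge rectangle: K_a q H = 0.2653×37×6.5 = 63.79 kN/m.
Total = 94.14 + 63.79 = 157.9 kN/m.

158 kN/m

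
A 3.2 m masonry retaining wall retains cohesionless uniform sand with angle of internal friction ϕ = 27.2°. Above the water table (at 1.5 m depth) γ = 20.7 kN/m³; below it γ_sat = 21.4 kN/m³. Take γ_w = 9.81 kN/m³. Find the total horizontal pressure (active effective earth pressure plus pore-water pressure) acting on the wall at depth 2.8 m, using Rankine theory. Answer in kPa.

K_a = (1 − sin φ)/(1 + sin φ) = 0.3726.
γ' = 21.4 − 9.81 = 11.59 kN/m³.
Effective vertical stress at 2.8 m: σ'_v = 20.7×1.5 + 11.59×1.30 = 46.12 kPa.
σ'_h = K_a σ'_v = 0.3726 × 46.12 = 17.18 kPa; u = γ_w × 1.30 = 12.75 kPa.
Total σ_h = 17.18 + 12.75 = 29.94 kPa.

29.9 kPa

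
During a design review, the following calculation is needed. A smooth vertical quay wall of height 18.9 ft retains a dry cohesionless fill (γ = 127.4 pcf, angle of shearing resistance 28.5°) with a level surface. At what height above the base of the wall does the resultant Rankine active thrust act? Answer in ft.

K_a = 0.3540.
The pressure distribution is triangular, so the resultant acts at H/3 above the base = 18.9/3 = 6.300 ft.

6.30 ft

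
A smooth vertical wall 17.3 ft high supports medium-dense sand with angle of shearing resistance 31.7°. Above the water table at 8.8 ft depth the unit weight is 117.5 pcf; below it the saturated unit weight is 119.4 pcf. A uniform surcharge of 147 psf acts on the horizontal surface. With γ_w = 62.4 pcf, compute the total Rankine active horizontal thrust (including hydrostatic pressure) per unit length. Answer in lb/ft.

7840 lb/ft

K_a = tan²(45° − φ/2) = 0.3111.
γ' = 119.4 − 62.4 = 57.00 pcf. h₂ = H − d_w = 8.5 ft.
σ'_h: at surface K_a·q = 45.73; at WT K_a(q+γd_w) = 367.4; at base K_a(q+γd_w+γ'h₂) = 518.1 psf.
P₁ = ½(45.73+367.4)×8.8 = 1818; P₂ = ½(367.4+518.1)×8.5 = 3763; P_w = ½γ_w h₂² = 2254.
Total = 1818+3763+2254 = 7835 lb/ft.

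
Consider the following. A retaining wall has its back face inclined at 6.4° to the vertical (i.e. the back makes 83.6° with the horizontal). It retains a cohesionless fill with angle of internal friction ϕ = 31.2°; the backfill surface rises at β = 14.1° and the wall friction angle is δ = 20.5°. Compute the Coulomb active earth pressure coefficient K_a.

0.410

K_a = sin²(α+φ) / [sin²α · sin(α−δ) · (1 + √{sin(φ+δ)sin(φ−β) / (sin(α−δ)sin(α+β))})²].
With α = 83.6°, φ = 31.2°, δ = 20.5°, β = 14.1°: K_a = 0.4098.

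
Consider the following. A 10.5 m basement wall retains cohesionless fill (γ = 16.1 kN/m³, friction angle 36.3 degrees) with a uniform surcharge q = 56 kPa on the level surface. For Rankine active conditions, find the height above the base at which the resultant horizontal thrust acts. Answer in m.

4.20 m

K_a = 0.2563.
Triangular part P₁ = ½K_aγH² = 227.4 at H/3 = 3.500 m; rectangular part P₂ = K_a q H = 150.7 at H/2 = 5.250 m.
ȳ = (P₁·3.500 + P₂·5.250)/(P₁+P₂) = 4.197 m.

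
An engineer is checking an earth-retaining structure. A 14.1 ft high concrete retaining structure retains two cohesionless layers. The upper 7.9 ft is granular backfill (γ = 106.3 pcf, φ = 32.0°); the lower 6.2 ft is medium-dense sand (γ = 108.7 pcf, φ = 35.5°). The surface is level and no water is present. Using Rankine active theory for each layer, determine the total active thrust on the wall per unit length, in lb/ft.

K_a1 = tan²(45°−32.0°/2) = 0.3073; K_a2 = tan²(45°−35.5°/2) = 0.2653.
Layer 1: σ at base = K_a1 γ₁ h₁ = 258.0 psf; P₁ = ½×258.0×7.9 = 1019.
Layer 2: σ_v at top = γ₁h₁ = 839.8; σ_h top = K_a2×839.8 = 222.8; σ_h base = K_a2×(839.8+108.7×6.2) = 401.5.
P₂ = ½(222.8+401.5)×6.2 = 1935. Total P_a = 1019+1935 = 2954 lb/ft.

2950 lb/ft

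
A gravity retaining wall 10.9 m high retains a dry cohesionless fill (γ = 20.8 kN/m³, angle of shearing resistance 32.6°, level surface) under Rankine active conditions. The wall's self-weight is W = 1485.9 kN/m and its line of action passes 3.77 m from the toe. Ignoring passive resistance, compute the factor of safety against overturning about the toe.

4.16

K_a = tan²(45° − 32.6°/2) = 0.2997.
P_a = ½K_aγH² = 0.5×0.2997×20.8×10.9² = 370.4 kN/m, acting at H/3 = 3.633 m above the base.
Overturning moment M_o = P_a × H/3 = 370.4 × 3.633 = 1346.
Resisting moment M_r = W × 3.77 = 1485.9 × 3.77 = 5602.
FS_overturning = M_r/M_o = 5602/1346 = 4.163.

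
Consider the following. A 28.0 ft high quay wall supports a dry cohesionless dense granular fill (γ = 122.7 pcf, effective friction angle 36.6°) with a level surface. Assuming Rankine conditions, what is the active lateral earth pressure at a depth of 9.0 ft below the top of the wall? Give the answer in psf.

K_a = (1 − sin φ)/(1 + sin φ) = 0.2530.
σ_h = K_a γ z = 0.2530 × 122.7 × 9.0 = 279.3 psf.

279 psf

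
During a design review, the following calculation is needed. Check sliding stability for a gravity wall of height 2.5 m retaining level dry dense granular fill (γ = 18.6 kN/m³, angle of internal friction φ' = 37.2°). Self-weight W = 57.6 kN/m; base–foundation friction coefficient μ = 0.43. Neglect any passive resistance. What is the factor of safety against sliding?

K_a = tan²(45° − 37.2°/2) = 0.2464.
P_a = ½K_aγH² = 0.5×0.2464×18.6×2.5² = 14.32 kN/m, acting at H/3 = 0.8333 m above the base.
FS_sliding = μW / P_a = 0.43×57.6 / 14.32 = 1.729.

1.73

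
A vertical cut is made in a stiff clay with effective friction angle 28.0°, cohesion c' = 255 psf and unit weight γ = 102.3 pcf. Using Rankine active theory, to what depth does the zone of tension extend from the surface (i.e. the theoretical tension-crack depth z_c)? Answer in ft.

8.30 ft

K_a = tan²(45° − 28.0°/2) = 0.3610; √K_a = 0.6009.
The active pressure is zero where K_a γ z = 2c√K_a, so z_c = 2c/(γ√K_a) = 2×255/(102.3×0.6009) = 8.297 ft.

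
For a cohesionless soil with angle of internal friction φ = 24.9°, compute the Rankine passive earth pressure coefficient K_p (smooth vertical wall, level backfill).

2.45

K_p = (1 + sin φ)/(1 − sin φ) = tan²(45° + 24.9°/2) = 2.454.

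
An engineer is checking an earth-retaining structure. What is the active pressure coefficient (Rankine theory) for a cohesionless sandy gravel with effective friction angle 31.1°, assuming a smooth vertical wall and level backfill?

K_a = tan²(45° − φ/2) = tan²(29.45°) = 0.3188.

0.319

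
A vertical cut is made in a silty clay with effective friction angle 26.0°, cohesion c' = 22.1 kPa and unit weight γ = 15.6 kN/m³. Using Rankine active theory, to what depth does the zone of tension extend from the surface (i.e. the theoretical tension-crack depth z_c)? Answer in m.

K_a = tan²(45° − 26.0°/2) = 0.3905; √K_a = 0.6249.
The active pressure is zero where K_a γ z = 2c√K_a, so z_c = 2c/(γ√K_a) = 2×22.1/(15.6×0.6249) = 4.534 m.

4.53 m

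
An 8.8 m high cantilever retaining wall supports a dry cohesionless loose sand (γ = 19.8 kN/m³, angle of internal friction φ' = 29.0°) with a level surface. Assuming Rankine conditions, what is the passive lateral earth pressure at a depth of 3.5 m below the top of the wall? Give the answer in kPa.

200 kPa

K_p = (1 + sin φ)/(1 − sin φ) = 2.882.
σ_h = K_p γ z = 2.882 × 19.8 × 3.5 = 199.7 kPa.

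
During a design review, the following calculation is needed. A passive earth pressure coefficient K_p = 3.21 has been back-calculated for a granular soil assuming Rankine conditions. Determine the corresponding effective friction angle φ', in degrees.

31.7°

K_p = (1+sin φ)/(1−sin φ) ⇒ sin φ = (K_p − 1)/(K_p + 1) = 0.5249.
φ = arcsin(0.5249) = 31.66°.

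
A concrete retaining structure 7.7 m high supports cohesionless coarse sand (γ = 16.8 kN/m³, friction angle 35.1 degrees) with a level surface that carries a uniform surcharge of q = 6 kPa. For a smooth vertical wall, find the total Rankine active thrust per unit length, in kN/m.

K_a = tan²(45° − φ/2) = 0.2698.
Soil triangle: ½ K_a γ H² = 0.5×0.2698×16.8×7.7² = 134.4 kN/m.
Surcharge rectangle: K_a q H = 0.2698×6×7.7 = 12.47 kN/m.
Total = 134.4 + 12.47 = 146.9 kN/m.

147 kN/m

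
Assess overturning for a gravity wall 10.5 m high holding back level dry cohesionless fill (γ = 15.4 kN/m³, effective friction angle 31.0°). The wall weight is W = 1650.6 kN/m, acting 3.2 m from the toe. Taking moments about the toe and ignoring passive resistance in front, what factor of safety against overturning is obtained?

5.55

K_a = tan²(45° − 31.0°/2) = 0.3201.
P_a = ½K_aγH² = 0.5×0.3201×15.4×10.5² = 271.7 kN/m, acting at H/3 = 3.500 m above the base.
Overturning moment M_o = P_a × H/3 = 271.7 × 3.500 = 951.1.
Resisting moment M_r = W × 3.2 = 1650.6 × 3.2 = 5282.
FS_overturning = M_r/M_o = 5282/951.1 = 5.554.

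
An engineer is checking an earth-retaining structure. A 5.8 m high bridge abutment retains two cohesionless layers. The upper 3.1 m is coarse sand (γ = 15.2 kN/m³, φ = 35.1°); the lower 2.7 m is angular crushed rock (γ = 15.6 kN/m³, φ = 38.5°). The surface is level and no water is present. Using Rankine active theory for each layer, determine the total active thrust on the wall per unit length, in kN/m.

62.5 kN/m

K_a1 = tan²(45°−35.1°/2) = 0.2698; K_a2 = tan²(45°−38.5°/2) = 0.2327.
Layer 1: σ at base = K_a1 γ₁ h₁ = 12.71 kPa; P₁ = ½×12.71×3.1 = 19.71.
Layer 2: σ_v at top = γ₁h₁ = 47.12; σ_h top = K_a2×47.12 = 10.96; σ_h base = K_a2×(47.12+15.6×2.7) = 20.76.
P₂ = ½(10.96+20.76)×2.7 = 42.83. Total P_a = 19.71+42.83 = 62.54 kN/m.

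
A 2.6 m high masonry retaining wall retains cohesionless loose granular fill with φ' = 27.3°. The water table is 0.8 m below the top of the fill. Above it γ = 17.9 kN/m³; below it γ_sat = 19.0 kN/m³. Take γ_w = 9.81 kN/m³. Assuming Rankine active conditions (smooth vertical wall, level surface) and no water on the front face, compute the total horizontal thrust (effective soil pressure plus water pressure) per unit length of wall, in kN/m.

33.1 kN/m

K_a = tan²(45° − φ/2) = 0.3711.
γ' = 19.0 − 9.81 = 9.190 kN/m³. Depth below WT = 1.8 m.
σ'_h at WT = K_a γ d_w = 5.315 kPa; at base = 5.315 + K_a γ' × 1.8 = 11.45 kPa.
P₁ (0–0.8 m) = ½×5.315×0.8 = 2.126. P₂ (0.8–2.6 m) = ½(5.315+11.45)×1.8 = 15.09.
P_w = ½ γ_w h₂² = 0.5×9.81×1.8² = 15.89. Total = 2.126+15.09+15.89 = 33.11 kN/m.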